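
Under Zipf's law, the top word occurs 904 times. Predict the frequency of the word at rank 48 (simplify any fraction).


Zipf's law: freq(rank) = f1 / rank
f1 = 904, rank = 48
freq = 904 / 48
GCD(904, 48) = 8
Simplified: 113/6

113/6


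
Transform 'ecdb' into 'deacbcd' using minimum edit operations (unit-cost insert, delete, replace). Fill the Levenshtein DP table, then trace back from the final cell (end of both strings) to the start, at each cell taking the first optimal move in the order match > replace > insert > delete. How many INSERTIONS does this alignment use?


Edit distance = 5. Backtracking from cell (4, 7) with preference match > replace > insert > delete,
then listing the resulting alignment 'ecdb' -> 'deacbcd' left to right:
  Step 1: insert 'd' [insertion #1]
  Step 2: keep 'e'
  Step 3: insert 'a' [insertion #2]
  Step 4: keep 'c'
  Step 5: insert 'b' [insertion #3]
  Step 6: replace d->c
  Step 7: replace b->d
Total insertions: 3

3


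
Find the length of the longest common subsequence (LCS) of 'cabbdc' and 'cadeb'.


DP table for LCS of 'cabbdc' and 'cadeb':
       c  a  d  e  b
    0  0  0  0  0  0
  c 0  1  1  1  1  1
  a 0  1  2  2  2  2
  b 0  1  2  2  2  3
  b 0  1  2  2  2  3
  d 0  1  2  3  3  3
  c 0  1  2  3  3  3
LCS: 'cab'
LCS length = 3

3


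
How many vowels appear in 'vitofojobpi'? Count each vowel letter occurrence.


Scanning each character of 'vitofojobpi':
  Position 1: 'v' -> consonant (running count: 0)
  Position 2: 'i' -> vowel (running count: 1)
  Position 3: 't' -> consonant (running count: 1)
  Position 4: 'o' -> vowel (running count: 2)
  Position 5: 'f' -> consonant (running count: 2)
  Position 6: 'o' -> vowel (running count: 3)
  Position 7: 'j' -> consonant (running count: 3)
  Position 8: 'o' -> vowel (running count: 4)
  Position 9: 'b' -> consonant (running count: 4)
  Position 10: 'p' -> consonant (running count: 4)
  Position 11: 'i' -> vowel (running count: 5)
Total vowels: 5

5


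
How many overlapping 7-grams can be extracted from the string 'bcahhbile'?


String 'bcahhbile' has length L = 9.
Number of overlapping n-grams = L - n + 1
Substituting: 9 - 7 + 1 = 3

3


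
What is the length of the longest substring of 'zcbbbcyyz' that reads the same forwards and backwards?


Scanning 'zcbbbcyyz' for palindromic substrings.
Substring at positions 1-5: 'cbbbc'.
Check: reverse('cbbbc') = 'cbbbc' -> palindrome confirmed.
Neighbouring characters ('z' / 'y') break symmetry, so it cannot extend further.
No longer palindromic substring exists; longest length = 5

5


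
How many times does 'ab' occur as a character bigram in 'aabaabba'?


Scanning 'aabaabba' for bigram 'ab':
  Position 0: 'aa' -> no
  Position 1: 'ab' -> MATCH
  Position 2: 'ba' -> no
  Position 3: 'aa' -> no
  Position 4: 'ab' -> MATCH
  Position 5: 'bb' -> no
  Position 6: 'ba' -> no
Total matches: 2

2


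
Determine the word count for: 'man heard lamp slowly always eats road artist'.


Counting words by splitting on spaces:
  Word 1: 'man'
  Word 2: 'heard'
  Word 3: 'lamp'
  Word 4: 'slowly'
  Word 5: 'always'
  Word 6: 'eats'
  Word 7: 'road'
  Word 8: 'artist'
Total words: 8

8


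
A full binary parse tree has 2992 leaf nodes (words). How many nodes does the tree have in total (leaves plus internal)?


Leaf nodes (terminals): 2992
Internal nodes = n - 1 = 2992 - 1 = 2991
Total = leaves + internal = 2992 + 2991 = 5983

5983


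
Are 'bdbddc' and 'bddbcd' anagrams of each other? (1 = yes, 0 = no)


Sort characters of 'bdbddc': 'bbcddd'
Sort characters of 'bddbcd': 'bbcddd'
Sorted forms match -> they ARE anagrams
Result: 1

1


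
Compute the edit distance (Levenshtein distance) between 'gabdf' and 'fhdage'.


Building DP table for s1='gabdf' (len 5) and s2='fhdage' (len 6):
       f  h  d  a  g  e
    0  1  2  3  4  5  6
  g 1  1  2  3  4  4  5
  a 2  2  2  3  3  4  5
  b 3  3  3  3  4  4  5
  d 4  4  4  3  4  5  5
  f 5  4  5  4  4  5  6
Edit distance = dp[5][6] = 6

6


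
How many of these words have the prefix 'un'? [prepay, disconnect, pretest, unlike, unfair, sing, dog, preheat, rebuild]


Checking each word for prefix 'un':
  'prepay' -> no (count: 0)
  'disconnect' -> no (count: 0)
  'pretest' -> no (count: 0)
  'unlike' -> YES, starts with 'un' (count: 1)
  'unfair' -> YES, starts with 'un' (count: 2)
  'sing' -> no (count: 2)
  'dog' -> no (count: 2)
  'preheat' -> no (count: 2)
  'rebuild' -> no (count: 2)
Total with prefix 'un': 2

2


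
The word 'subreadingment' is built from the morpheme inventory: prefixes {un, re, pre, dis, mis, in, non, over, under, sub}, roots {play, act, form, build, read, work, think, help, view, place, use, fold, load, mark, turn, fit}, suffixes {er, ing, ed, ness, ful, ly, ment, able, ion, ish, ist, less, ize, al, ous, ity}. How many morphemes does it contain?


Segmenting 'subreadingment' against the inventory:
  'sub' -> prefix (morpheme 1)
  'read' -> root (morpheme 2)
  'ing' -> suffix (morpheme 3)
  'ment' -> suffix (morpheme 4)
Total morphemes: 4

4


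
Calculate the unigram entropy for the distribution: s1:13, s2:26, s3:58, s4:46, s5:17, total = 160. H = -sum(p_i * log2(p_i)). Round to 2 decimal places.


Computing entropy H = -sum(p_i * log2(p_i)):
  s1: p = 13/160 = 0.0813, -p*log2(p) = 0.2942
  s2: p = 26/160 = 0.1625, -p*log2(p) = 0.4260
  s3: p = 58/160 = 0.3625, -p*log2(p) = 0.5307
  s4: p = 46/160 = 0.2875, -p*log2(p) = 0.5170
  s5: p = 17/160 = 0.1062, -p*log2(p) = 0.3437
H = sum of terms = 2.1116
Rounded to 2 decimals: 2.11

2.11


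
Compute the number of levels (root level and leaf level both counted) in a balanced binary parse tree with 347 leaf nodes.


In a balanced binary tree with n leaves the deepest leaf is ceil(log2(n)) edges below the root,
so counting node levels inclusive of root and leaves gives ceil(log2(n)) + 1 levels.
log2(347) = 8.4388
ceil(8.4388) = 9
levels = 9 + 1 = 10

10


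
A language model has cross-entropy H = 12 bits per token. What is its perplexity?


Perplexity formula: PP = 2^H
H = 12
PP = 2^12
PP = 2^12 = 4096

4096


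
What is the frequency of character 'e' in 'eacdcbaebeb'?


Scanning 'eacdcbaebeb' for 'e':
  Position 0: 'e' -> MATCH (count: 1)
  Position 7: 'e' -> MATCH (count: 2)
  Position 9: 'e' -> MATCH (count: 3)
Total occurrences of 'e': 3

3


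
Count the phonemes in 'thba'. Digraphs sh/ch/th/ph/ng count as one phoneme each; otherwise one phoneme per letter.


Parsing 'thba' greedily, digraphs first:
  'th' -> digraph (1 consonant phoneme) (phonemes so far: 1)
  'b' -> consonant phoneme (phonemes so far: 2)
  'a' -> vowel phoneme (phonemes so far: 3)
Total phonemes: 3

3


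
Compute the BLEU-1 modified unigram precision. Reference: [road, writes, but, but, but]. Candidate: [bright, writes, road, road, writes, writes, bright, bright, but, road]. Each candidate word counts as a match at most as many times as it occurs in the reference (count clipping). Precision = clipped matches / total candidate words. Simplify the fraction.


Reference word counts: {'but': 3, 'road': 1, 'writes': 1}
Checking each candidate word (with clipping):
  'bright' -> not in reference -> no match (matches: 0)
  'writes' -> in reference (ref count 1, used 1/1) -> match (matches: 1)
  'road' -> in reference (ref count 1, used 1/1) -> match (matches: 2)
  'road' -> ref count 1 already used up (1/1) -> clipped, no match (matches: 2)
  'writes' -> ref count 1 already used up (1/1) -> clipped, no match (matches: 2)
  'writes' -> ref count 1 already used up (1/1) -> clipped, no match (matches: 2)
  'bright' -> not in reference -> no match (matches: 2)
  'bright' -> not in reference -> no match (matches: 2)
  'but' -> in reference (ref count 3, used 1/3) -> match (matches: 3)
  'road' -> ref count 1 already used up (1/1) -> clipped, no match (matches: 3)
Clipped matches: 3, Candidate length: 10
Precision = 3/10

3/10


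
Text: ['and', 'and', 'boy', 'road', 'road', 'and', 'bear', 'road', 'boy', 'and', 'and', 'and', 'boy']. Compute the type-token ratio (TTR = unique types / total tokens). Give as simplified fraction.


Tokens: 13
Unique types: ('and', 'bear', 'boy', 'road') = 4
TTR = 4/13
Already in lowest terms.

4/13


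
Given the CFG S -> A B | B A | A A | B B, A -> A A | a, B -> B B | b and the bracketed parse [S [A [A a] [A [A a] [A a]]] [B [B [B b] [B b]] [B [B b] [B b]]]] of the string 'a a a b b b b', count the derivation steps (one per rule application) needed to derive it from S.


Every bracketed nonterminal node [X ...] in the tree is produced by exactly one rule application.
Reading the tree off as a leftmost derivation:
  Step 1: S  =>  A B   (applied S -> A B)
  Step 2: A B  =>  A A B   (applied A -> A A)
  Step 3: A A B  =>  a A B   (applied A -> a)
  Step 4: a A B  =>  a A A B   (applied A -> A A)
  Step 5: a A A B  =>  a a A B   (applied A -> a)
  Step 6: a a A B  =>  a a a B   (applied A -> a)
  Step 7: a a a B  =>  a a a B B   (applied B -> B B)
  Step 8: a a a B B  =>  a a a B B B   (applied B -> B B)
  Step 9: a a a B B B  =>  a a a b B B   (applied B -> b)
  Step 10: a a a b B B  =>  a a a b b B   (applied B -> b)
  Step 11: a a a b b B  =>  a a a b b B B   (applied B -> B B)
  Step 12: a a a b b B B  =>  a a a b b b B   (applied B -> b)
  Step 13: a a a b b b B  =>  a a a b b b b   (applied B -> b)
Final yield: a a a b b b b
Total rewrite steps: 13

13


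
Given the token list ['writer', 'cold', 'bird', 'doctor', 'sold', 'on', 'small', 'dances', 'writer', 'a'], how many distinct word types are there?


Listing all tokens and tracking unique types:
  Token 1: 'writer' -> NEW (unique so far: 1)
  Token 2: 'cold' -> NEW (unique so far: 2)
  Token 3: 'bird' -> NEW (unique so far: 3)
  Token 4: 'doctor' -> NEW (unique so far: 4)
  Token 5: 'sold' -> NEW (unique so far: 5)
  Token 6: 'on' -> NEW (unique so far: 6)
  Token 7: 'small' -> NEW (unique so far: 7)
  Token 8: 'dances' -> NEW (unique so far: 8)
  Token 9: 'writer' -> duplicate (unique so far: 8)
  Token 10: 'a' -> NEW (unique so far: 9)
Unique types: ('a', 'bird', 'cold', 'dances', 'doctor', 'on', 'small', 'sold', 'writer')
Vocabulary size: 9

9


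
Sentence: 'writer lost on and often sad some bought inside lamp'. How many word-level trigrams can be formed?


Word trigrams from [10] words:
  Trigram 1: (writer lost on)
  Trigram 2: (lost on and)
  Trigram 3: (on and often)
  Trigram 4: (and often sad)
  Trigram 5: (often sad some)
  Trigram 6: (sad some bought)
  Trigram 7: (some bought inside)
  Trigram 8: (bought inside lamp)
Total word trigrams: 10 - 2 = 8

8


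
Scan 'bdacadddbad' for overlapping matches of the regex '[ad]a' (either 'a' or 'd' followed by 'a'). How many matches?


Pattern: [ad]a means either 'a' or 'd' followed by 'a'.
Scanning 'bdacadddbad' position-by-position:
  Pos 0: window 'bd' -> no
  Pos 1: window 'da' -> MATCH
  Pos 2: window 'ac' -> no
  Pos 3: window 'ca' -> no
  Pos 4: window 'ad' -> no
  Pos 5: window 'dd' -> no
  Pos 6: window 'dd' -> no
  Pos 7: window 'db' -> no
  Pos 8: window 'ba' -> no
  Pos 9: window 'ad' -> no
  Pos 10: window 'd' -> no
Total matches: 1

1


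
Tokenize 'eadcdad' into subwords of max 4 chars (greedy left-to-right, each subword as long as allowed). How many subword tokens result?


'eadcdad' has 7 characters.
Chunking with max size 4:
  Chunk 1: 'eadc' (positions 0-3)
  Chunk 2: 'dad' (positions 4-6)
Total chunks: ceil(7 / 4) = 2

2


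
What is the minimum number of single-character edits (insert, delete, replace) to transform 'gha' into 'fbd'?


Building DP table for s1='gha' (len 3) and s2='fbd' (len 3):
       f  b  d
    0  1  2  3
  g 1  1  2  3
  h 2  2  2  3
  a 3  3  3  3
Edit distance = dp[3][3] = 3

3


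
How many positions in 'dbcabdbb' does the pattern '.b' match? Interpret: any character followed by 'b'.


Pattern: .b means any character followed by 'b'.
Scanning 'dbcabdbb' position-by-position:
  Pos 0: window 'db' -> MATCH
  Pos 1: window 'bc' -> no
  Pos 2: window 'ca' -> no
  Pos 3: window 'ab' -> MATCH
  Pos 4: window 'bd' -> no
  Pos 5: window 'db' -> MATCH
  Pos 6: window 'bb' -> MATCH
  Pos 7: window 'b' -> no
Total matches: 4

4


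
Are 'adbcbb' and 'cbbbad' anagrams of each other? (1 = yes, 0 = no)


Sort characters of 'adbcbb': 'abbbcd'
Sort characters of 'cbbbad': 'abbbcd'
Sorted forms match -> they ARE anagrams
Result: 1

1


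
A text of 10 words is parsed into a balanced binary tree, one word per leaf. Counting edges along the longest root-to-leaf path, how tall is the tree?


In a balanced binary tree with n leaves the deepest leaf is ceil(log2(n)) edges below the root.
log2(10) = 3.3219
ceil(3.3219) = 4
height (edges) = 4

4


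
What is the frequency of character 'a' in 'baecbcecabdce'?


Scanning 'baecbcecabdce' for 'a':
  Position 1: 'a' -> MATCH (count: 1)
  Position 8: 'a' -> MATCH (count: 2)
Total occurrences of 'a': 2

2


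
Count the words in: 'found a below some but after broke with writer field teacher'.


Counting words by splitting on spaces:
  Word 1: 'found'
  Word 2: 'a'
  Word 3: 'below'
  Word 4: 'some'
  Word 5: 'but'
  Word 6: 'after'
  Word 7: 'broke'
  Word 8: 'with'
  Word 9: 'writer'
  Word 10: 'field'
  Word 11: 'teacher'
Total words: 11

11


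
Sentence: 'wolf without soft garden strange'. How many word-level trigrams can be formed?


Word trigrams from [5] words:
  Trigram 1: (wolf without soft)
  Trigram 2: (without soft garden)
  Trigram 3: (soft garden strange)
Total word trigrams: 5 - 2 = 3

3


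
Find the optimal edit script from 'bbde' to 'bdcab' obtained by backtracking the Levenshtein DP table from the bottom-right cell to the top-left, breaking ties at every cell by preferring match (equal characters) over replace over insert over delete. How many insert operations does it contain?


Edit distance = 4. Backtracking from cell (4, 5) with preference match > replace > insert > delete,
then listing the resulting alignment 'bbde' -> 'bdcab' left to right:
  Step 1: keep 'b'
  Step 2: insert 'd' [insertion #1]
  Step 3: replace b->c
  Step 4: replace d->a
  Step 5: replace e->b
Total insertions: 1

1


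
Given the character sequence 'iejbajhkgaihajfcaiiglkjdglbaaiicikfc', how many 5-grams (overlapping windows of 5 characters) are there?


String 'iejbajhkgaihajfcaiiglkjdglbaaiicikfc' has length L = 36.
Number of overlapping n-grams = L - n + 1
Substituting: 36 - 5 + 1 = 32

32


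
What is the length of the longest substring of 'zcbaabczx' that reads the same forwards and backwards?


Scanning 'zcbaabczx' for palindromic substrings.
Substring at positions 0-7: 'zcbaabcz'.
Check: reverse('zcbaabcz') = 'zcbaabcz' -> palindrome confirmed.
Neighbouring characters ('-' / 'x') break symmetry, so it cannot extend further.
No longer palindromic substring exists; longest length = 8

8


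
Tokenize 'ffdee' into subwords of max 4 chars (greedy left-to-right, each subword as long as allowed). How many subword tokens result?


'ffdee' has 5 characters.
Chunking with max size 4:
  Chunk 1: 'ffde' (positions 0-3)
  Chunk 2: 'e' (positions 4-4)
Total chunks: ceil(5 / 4) = 2

2


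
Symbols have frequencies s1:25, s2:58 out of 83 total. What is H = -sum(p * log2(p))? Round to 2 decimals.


Computing entropy H = -sum(p_i * log2(p_i)):
  s1: p = 25/83 = 0.3012, -p*log2(p) = 0.5214
  s2: p = 58/83 = 0.6988, -p*log2(p) = 0.3613
H = sum of terms = 0.8827
Rounded to 2 decimals: 0.88

0.88


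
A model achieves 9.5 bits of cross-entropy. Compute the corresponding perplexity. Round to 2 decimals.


Perplexity formula: PP = 2^H
H = 9.5
PP = 2^9.5
Decompose: 2^9.5 = 2^9 * 2^0.5 = 2^9 * sqrt(2)
2^9 = 512, sqrt(2) ~ 1.4142136
PP ~ 512 * 1.4142136 = 724.0773632
Rounded to 2 decimals: 724.08

724.08


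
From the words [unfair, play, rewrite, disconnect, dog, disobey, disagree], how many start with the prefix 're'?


Checking each word for prefix 're':
  'unfair' -> no (count: 0)
  'play' -> no (count: 0)
  'rewrite' -> YES, starts with 're' (count: 1)
  'disconnect' -> no (count: 1)
  'dog' -> no (count: 1)
  'disobey' -> no (count: 1)
  'disagree' -> no (count: 1)
Total with prefix 're': 1

1


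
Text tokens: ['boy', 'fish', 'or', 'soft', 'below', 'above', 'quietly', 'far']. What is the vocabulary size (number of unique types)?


Listing all tokens and tracking unique types:
  Token 1: 'boy' -> NEW (unique so far: 1)
  Token 2: 'fish' -> NEW (unique so far: 2)
  Token 3: 'or' -> NEW (unique so far: 3)
  Token 4: 'soft' -> NEW (unique so far: 4)
  Token 5: 'below' -> NEW (unique so far: 5)
  Token 6: 'above' -> NEW (unique so far: 6)
  Token 7: 'quietly' -> NEW (unique so far: 7)
  Token 8: 'far' -> NEW (unique so far: 8)
Unique types: ('above', 'below', 'boy', 'far', 'fish', 'or', 'quietly', 'soft')
Vocabulary size: 8

8


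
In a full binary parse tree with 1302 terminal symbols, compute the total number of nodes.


Leaf nodes (terminals): 1302
Internal nodes = n - 1 = 1302 - 1 = 1301
Total = leaves + internal = 1302 + 1301 = 2603

2603


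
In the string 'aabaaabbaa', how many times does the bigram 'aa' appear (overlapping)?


Scanning 'aabaaabbaa' for bigram 'aa':
  Position 0: 'aa' -> MATCH
  Position 1: 'ab' -> no
  Position 2: 'ba' -> no
  Position 3: 'aa' -> MATCH
  Position 4: 'aa' -> MATCH
  Position 5: 'ab' -> no
  Position 6: 'bb' -> no
  Position 7: 'ba' -> no
  Position 8: 'aa' -> MATCH
Total matches: 4

4


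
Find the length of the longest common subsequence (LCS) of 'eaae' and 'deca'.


DP table for LCS of 'eaae' and 'deca':
       d  e  c  a
    0  0  0  0  0
  e 0  0  1  1  1
  a 0  0  1  1  2
  a 0  0  1  1  2
  e 0  0  1  1  2
LCS: 'ea'
LCS length = 2

2


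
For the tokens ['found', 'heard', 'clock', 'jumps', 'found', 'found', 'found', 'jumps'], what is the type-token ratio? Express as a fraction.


Tokens: 8
Unique types: ('clock', 'found', 'heard', 'jumps') = 4
TTR = 4/8
Simplify: divide both by 4 -> 1/2
TTR = 1/2

1/2


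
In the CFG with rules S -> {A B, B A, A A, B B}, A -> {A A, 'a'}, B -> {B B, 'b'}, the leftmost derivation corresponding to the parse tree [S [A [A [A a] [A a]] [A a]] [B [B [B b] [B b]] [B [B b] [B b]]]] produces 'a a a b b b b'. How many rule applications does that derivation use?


Every bracketed nonterminal node [X ...] in the tree is produced by exactly one rule application.
Reading the tree off as a leftmost derivation:
  Step 1: S  =>  A B   (applied S -> A B)
  Step 2: A B  =>  A A B   (applied A -> A A)
  Step 3: A A B  =>  A A A B   (applied A -> A A)
  Step 4: A A A B  =>  a A A B   (applied A -> a)
  Step 5: a A A B  =>  a a A B   (applied A -> a)
  Step 6: a a A B  =>  a a a B   (applied A -> a)
  Step 7: a a a B  =>  a a a B B   (applied B -> B B)
  Step 8: a a a B B  =>  a a a B B B   (applied B -> B B)
  Step 9: a a a B B B  =>  a a a b B B   (applied B -> b)
  Step 10: a a a b B B  =>  a a a b b B   (applied B -> b)
  Step 11: a a a b b B  =>  a a a b b B B   (applied B -> B B)
  Step 12: a a a b b B B  =>  a a a b b b B   (applied B -> b)
  Step 13: a a a b b b B  =>  a a a b b b b   (applied B -> b)
Final yield: a a a b b b b
Total rewrite steps: 13

13


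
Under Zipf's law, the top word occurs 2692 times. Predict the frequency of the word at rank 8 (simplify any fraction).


Zipf's law: freq(rank) = f1 / rank
f1 = 2692, rank = 8
freq = 2692 / 8
GCD(2692, 8) = 4
Simplified: 673/2

673/2


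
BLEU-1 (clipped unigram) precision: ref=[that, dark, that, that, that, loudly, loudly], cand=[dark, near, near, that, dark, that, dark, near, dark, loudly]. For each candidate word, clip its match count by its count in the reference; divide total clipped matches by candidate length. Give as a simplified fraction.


Reference word counts: {'dark': 1, 'loudly': 2, 'that': 4}
Checking each candidate word (with clipping):
  'dark' -> in reference (ref count 1, used 1/1) -> match (matches: 1)
  'near' -> not in reference -> no match (matches: 1)
  'near' -> not in reference -> no match (matches: 1)
  'that' -> in reference (ref count 4, used 1/4) -> match (matches: 2)
  'dark' -> ref count 1 already used up (1/1) -> clipped, no match (matches: 2)
  'that' -> in reference (ref count 4, used 2/4) -> match (matches: 3)
  'dark' -> ref count 1 already used up (1/1) -> clipped, no match (matches: 3)
  'near' -> not in reference -> no match (matches: 3)
  'dark' -> ref count 1 already used up (1/1) -> clipped, no match (matches: 3)
  'loudly' -> in reference (ref count 2, used 1/2) -> match (matches: 4)
Clipped matches: 4, Candidate length: 10
Precision = 4/10 = 2/5

2/5


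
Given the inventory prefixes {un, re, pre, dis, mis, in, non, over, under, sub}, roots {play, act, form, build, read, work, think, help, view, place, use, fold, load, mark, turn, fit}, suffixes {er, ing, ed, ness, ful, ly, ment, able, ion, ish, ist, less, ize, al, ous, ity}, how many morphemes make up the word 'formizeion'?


Segmenting 'formizeion' against the inventory:
  'form' -> root (morpheme 1)
  'ize' -> suffix (morpheme 2)
  'ion' -> suffix (morpheme 3)
Total morphemes: 3

3


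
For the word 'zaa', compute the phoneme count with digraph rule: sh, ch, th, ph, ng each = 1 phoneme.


Parsing 'zaa' greedily, digraphs first:
  'z' -> consonant phoneme (phonemes so far: 1)
  'a' -> vowel phoneme (phonemes so far: 2)
  'a' -> vowel phoneme (phonemes so far: 3)
Total phonemes: 3

3


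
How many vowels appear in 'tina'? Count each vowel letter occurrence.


Scanning each character of 'tina':
  Position 1: 't' -> consonant (running count: 0)
  Position 2: 'i' -> vowel (running count: 1)
  Position 3: 'n' -> consonant (running count: 1)
  Position 4: 'a' -> vowel (running count: 2)
Total vowels: 2

2


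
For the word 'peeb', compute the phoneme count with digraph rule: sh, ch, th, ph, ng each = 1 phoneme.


Parsing 'peeb' greedily, digraphs first:
  'p' -> consonant phoneme (phonemes so far: 1)
  'e' -> vowel phoneme (phonemes so far: 2)
  'e' -> vowel phoneme (phonemes so far: 3)
  'b' -> consonant phoneme (phonemes so far: 4)
Total phonemes: 4

4


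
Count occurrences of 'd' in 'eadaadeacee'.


Scanning 'eadaadeacee' for 'd':
  Position 2: 'd' -> MATCH (count: 1)
  Position 5: 'd' -> MATCH (count: 2)
Total occurrences of 'd': 2

2


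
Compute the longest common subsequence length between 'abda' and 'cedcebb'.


DP table for LCS of 'abda' and 'cedcebb':
       c  e  d  c  e  b  b
    0  0  0  0  0  0  0  0
  a 0  0  0  0  0  0  0  0
  b 0  0  0  0  0  0  1  1
  d 0  0  0  1  1  1  1  1
  a 0  0  0  1  1  1  1  1
LCS: 'b'
LCS length = 1

1


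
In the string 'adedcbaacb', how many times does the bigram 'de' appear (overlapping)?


Scanning 'adedcbaacb' for bigram 'de':
  Position 0: 'ad' -> no
  Position 1: 'de' -> MATCH
  Position 2: 'ed' -> no
  Position 3: 'dc' -> no
  Position 4: 'cb' -> no
  Position 5: 'ba' -> no
  Position 6: 'aa' -> no
  Position 7: 'ac' -> no
  Position 8: 'cb' -> no
Total matches: 1

1


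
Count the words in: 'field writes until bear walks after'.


Counting words by splitting on spaces:
  Word 1: 'field'
  Word 2: 'writes'
  Word 3: 'until'
  Word 4: 'bear'
  Word 5: 'walks'
  Word 6: 'after'
Total words: 6

6


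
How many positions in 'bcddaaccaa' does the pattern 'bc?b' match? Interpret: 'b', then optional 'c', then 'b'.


Pattern: bc?b means 'b', then optional 'c', then 'b'.
Scanning 'bcddaaccaa' position-by-position:
  Pos 0: window 'bcd' -> no
  Pos 1: window 'cdd' -> no
  Pos 2: window 'dda' -> no
  Pos 3: window 'daa' -> no
  Pos 4: window 'aac' -> no
  Pos 5: window 'acc' -> no
  Pos 6: window 'cca' -> no
  Pos 7: window 'caa' -> no
  Pos 8: window 'aa' -> no
  Pos 9: window 'a' -> no
Total matches: 0

0


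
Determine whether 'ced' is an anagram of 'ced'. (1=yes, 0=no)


Sort characters of 'ced': 'cde'
Sort characters of 'ced': 'cde'
Sorted forms match -> they ARE anagrams
Result: 1

1


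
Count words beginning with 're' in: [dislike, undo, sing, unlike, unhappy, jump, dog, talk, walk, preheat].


Checking each word for prefix 're':
  'dislike' -> no (count: 0)
  'undo' -> no (count: 0)
  'sing' -> no (count: 0)
  'unlike' -> no (count: 0)
  'unhappy' -> no (count: 0)
  'jump' -> no (count: 0)
  'dog' -> no (count: 0)
  'talk' -> no (count: 0)
  'walk' -> no (count: 0)
  'preheat' -> no (count: 0)
Total with prefix 're': 0

0


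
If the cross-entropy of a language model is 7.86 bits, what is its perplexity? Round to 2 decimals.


Perplexity formula: PP = 2^H
H = 7.86
PP = 2^7.86
Decompose: 2^7.86 = 2^7 * 2^0.86
2^7 = 128, 2^0.86 ~ 1.8150383
PP ~ 128 * 1.8150383 = 232.3249024
Rounded to 2 decimals: 232.32

232.32


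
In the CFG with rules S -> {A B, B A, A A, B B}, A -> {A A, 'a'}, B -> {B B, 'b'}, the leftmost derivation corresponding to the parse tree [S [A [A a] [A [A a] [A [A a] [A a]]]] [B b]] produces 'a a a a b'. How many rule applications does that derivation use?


Every bracketed nonterminal node [X ...] in the tree is produced by exactly one rule application.
Reading the tree off as a leftmost derivation:
  Step 1: S  =>  A B   (applied S -> A B)
  Step 2: A B  =>  A A B   (applied A -> A A)
  Step 3: A A B  =>  a A B   (applied A -> a)
  Step 4: a A B  =>  a A A B   (applied A -> A A)
  Step 5: a A A B  =>  a a A B   (applied A -> a)
  Step 6: a a A B  =>  a a A A B   (applied A -> A A)
  Step 7: a a A A B  =>  a a a A B   (applied A -> a)
  Step 8: a a a A B  =>  a a a a B   (applied A -> a)
  Step 9: a a a a B  =>  a a a a b   (applied B -> b)
Final yield: a a a a b
Total rewrite steps: 9

9


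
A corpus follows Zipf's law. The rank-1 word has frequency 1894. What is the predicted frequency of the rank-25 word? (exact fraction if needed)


Zipf's law: freq(rank) = f1 / rank
f1 = 1894, rank = 25
freq = 1894 / 25
GCD(1894, 25) = 1
Simplified: 1894/25

1894/25


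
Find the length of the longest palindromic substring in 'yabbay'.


Scanning 'yabbay' for palindromic substrings.
Substring at positions 0-5: 'yabbay'.
Check: reverse('yabbay') = 'yabbay' -> palindrome confirmed.
No longer palindromic substring exists; longest length = 6

6


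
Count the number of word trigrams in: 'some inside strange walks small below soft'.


Word trigrams from [7] words:
  Trigram 1: (some inside strange)
  Trigram 2: (inside strange walks)
  Trigram 3: (strange walks small)
  Trigram 4: (walks small below)
  Trigram 5: (small below soft)
Total word trigrams: 7 - 2 = 5

5


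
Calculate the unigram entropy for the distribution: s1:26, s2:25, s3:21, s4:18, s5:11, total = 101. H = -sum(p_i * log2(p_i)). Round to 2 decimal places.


Computing entropy H = -sum(p_i * log2(p_i)):
  s1: p = 26/101 = 0.2574, -p*log2(p) = 0.5040
  s2: p = 25/101 = 0.2475, -p*log2(p) = 0.4986
  s3: p = 21/101 = 0.2079, -p*log2(p) = 0.4711
  s4: p = 18/101 = 0.1782, -p*log2(p) = 0.4435
  s5: p = 11/101 = 0.1089, -p*log2(p) = 0.3484
H = sum of terms = 2.2656
Rounded to 2 decimals: 2.27

2.27


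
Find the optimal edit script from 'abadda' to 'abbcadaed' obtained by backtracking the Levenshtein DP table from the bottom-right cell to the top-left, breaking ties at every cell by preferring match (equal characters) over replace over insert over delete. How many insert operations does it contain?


Edit distance = 5. Backtracking from cell (6, 9) with preference match > replace > insert > delete,
then listing the resulting alignment 'abadda' -> 'abbcadaed' left to right:
  Step 1: keep 'a'
  Step 2: insert 'b' [insertion #1]
  Step 3: keep 'b'
  Step 4: insert 'c' [insertion #2]
  Step 5: keep 'a'
  Step 6: keep 'd'
  Step 7: insert 'a' [insertion #3]
  Step 8: replace d->e
  Step 9: replace a->d
Total insertions: 3

3


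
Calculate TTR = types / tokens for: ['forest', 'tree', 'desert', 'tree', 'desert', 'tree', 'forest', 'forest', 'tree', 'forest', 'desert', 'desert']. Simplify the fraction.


Tokens: 12
Unique types: ('desert', 'forest', 'tree') = 3
TTR = 3/12
Simplify: divide both by 3 -> 1/4
TTR = 1/4

1/4


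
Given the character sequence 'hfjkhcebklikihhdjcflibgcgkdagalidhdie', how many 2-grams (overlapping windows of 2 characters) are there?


String 'hfjkhcebklikihhdjcflibgcgkdagalidhdie' has length L = 37.
Number of overlapping n-grams = L - n + 1
Substituting: 37 - 2 + 1 = 36

36


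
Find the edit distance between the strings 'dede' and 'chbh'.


Building DP table for s1='dede' (len 4) and s2='chbh' (len 4):
       c  h  b  h
    0  1  2  3  4
  d 1  1  2  3  4
  e 2  2  2  3  4
  d 3  3  3  3  4
  e 4  4  4  4  4
Edit distance = dp[4][4] = 4

4


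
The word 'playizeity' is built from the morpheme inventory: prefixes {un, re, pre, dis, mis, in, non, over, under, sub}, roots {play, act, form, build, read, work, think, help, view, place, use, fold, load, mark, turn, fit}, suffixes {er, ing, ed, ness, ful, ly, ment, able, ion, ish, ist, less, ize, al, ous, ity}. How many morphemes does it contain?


Segmenting 'playizeity' against the inventory:
  'play' -> root (morpheme 1)
  'ize' -> suffix (morpheme 2)
  'ity' -> suffix (morpheme 3)
Total morphemes: 3

3


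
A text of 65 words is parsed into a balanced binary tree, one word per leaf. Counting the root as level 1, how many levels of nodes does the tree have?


In a balanced binary tree with n leaves the deepest leaf is ceil(log2(n)) edges below the root,
so counting node levels inclusive of root and leaves gives ceil(log2(n)) + 1 levels.
log2(65) = 6.0224
ceil(6.0224) = 7
levels = 7 + 1 = 8

8


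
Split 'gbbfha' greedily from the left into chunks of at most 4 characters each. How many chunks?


'gbbfha' has 6 characters.
Chunking with max size 4:
  Chunk 1: 'gbbf' (positions 0-3)
  Chunk 2: 'ha' (positions 4-5)
Total chunks: ceil(6 / 4) = 2

2


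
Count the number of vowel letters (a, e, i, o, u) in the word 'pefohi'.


Scanning each character of 'pefohi':
  Position 1: 'p' -> consonant (running count: 0)
  Position 2: 'e' -> vowel (running count: 1)
  Position 3: 'f' -> consonant (running count: 1)
  Position 4: 'o' -> vowel (running count: 2)
  Position 5: 'h' -> consonant (running count: 2)
  Position 6: 'i' -> vowel (running count: 3)
Total vowels: 3

3


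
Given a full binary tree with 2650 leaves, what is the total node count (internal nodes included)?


Leaf nodes (terminals): 2650
Internal nodes = n - 1 = 2650 - 1 = 2649
Total = leaves + internal = 2650 + 2649 = 5299

5299


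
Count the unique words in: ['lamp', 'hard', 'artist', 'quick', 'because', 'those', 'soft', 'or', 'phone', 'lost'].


Listing all tokens and tracking unique types:
  Token 1: 'lamp' -> NEW (unique so far: 1)
  Token 2: 'hard' -> NEW (unique so far: 2)
  Token 3: 'artist' -> NEW (unique so far: 3)
  Token 4: 'quick' -> NEW (unique so far: 4)
  Token 5: 'because' -> NEW (unique so far: 5)
  Token 6: 'those' -> NEW (unique so far: 6)
  Token 7: 'soft' -> NEW (unique so far: 7)
  Token 8: 'or' -> NEW (unique so far: 8)
  Token 9: 'phone' -> NEW (unique so far: 9)
  Token 10: 'lost' -> NEW (unique so far: 10)
Unique types: ('artist', 'because', 'hard', 'lamp', 'lost', 'or', 'phone', 'quick', 'soft', 'those')
Vocabulary size: 10

10


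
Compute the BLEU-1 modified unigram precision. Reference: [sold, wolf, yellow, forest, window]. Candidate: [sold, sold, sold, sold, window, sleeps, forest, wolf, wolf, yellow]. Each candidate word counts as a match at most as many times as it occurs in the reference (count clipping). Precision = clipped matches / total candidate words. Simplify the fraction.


Reference word counts: {'forest': 1, 'sold': 1, 'window': 1, 'wolf': 1, 'yellow': 1}
Checking each candidate word (with clipping):
  'sold' -> in reference (ref count 1, used 1/1) -> match (matches: 1)
  'sold' -> ref count 1 already used up (1/1) -> clipped, no match (matches: 1)
  'sold' -> ref count 1 already used up (1/1) -> clipped, no match (matches: 1)
  'sold' -> ref count 1 already used up (1/1) -> clipped, no match (matches: 1)
  'window' -> in reference (ref count 1, used 1/1) -> match (matches: 2)
  'sleeps' -> not in reference -> no match (matches: 2)
  'forest' -> in reference (ref count 1, used 1/1) -> match (matches: 3)
  'wolf' -> in reference (ref count 1, used 1/1) -> match (matches: 4)
  'wolf' -> ref count 1 already used up (1/1) -> clipped, no match (matches: 4)
  'yellow' -> in reference (ref count 1, used 1/1) -> match (matches: 5)
Clipped matches: 5, Candidate length: 10
Precision = 5/10 = 1/2

1/2


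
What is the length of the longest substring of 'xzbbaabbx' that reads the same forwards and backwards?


Scanning 'xzbbaabbx' for palindromic substrings.
Substring at positions 2-7: 'bbaabb'.
Check: reverse('bbaabb') = 'bbaabb' -> palindrome confirmed.
Neighbouring characters ('z' / 'x') break symmetry, so it cannot extend further.
No longer palindromic substring exists; longest length = 6

6


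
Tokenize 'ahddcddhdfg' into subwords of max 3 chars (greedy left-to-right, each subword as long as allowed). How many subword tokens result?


'ahddcddhdfg' has 11 characters.
Chunking with max size 3:
  Chunk 1: 'ahd' (positions 0-2)
  Chunk 2: 'dcd' (positions 3-5)
  Chunk 3: 'dhd' (positions 6-8)
  Chunk 4: 'fg' (positions 9-10)
Total chunks: ceil(11 / 3) = 4

4


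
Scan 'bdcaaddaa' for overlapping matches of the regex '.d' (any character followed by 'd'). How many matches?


Pattern: .d means any character followed by 'd'.
Scanning 'bdcaaddaa' position-by-position:
  Pos 0: window 'bd' -> MATCH
  Pos 1: window 'dc' -> no
  Pos 2: window 'ca' -> no
  Pos 3: window 'aa' -> no
  Pos 4: window 'ad' -> MATCH
  Pos 5: window 'dd' -> MATCH
  Pos 6: window 'da' -> no
  Pos 7: window 'aa' -> no
  Pos 8: window 'a' -> no
Total matches: 3

3


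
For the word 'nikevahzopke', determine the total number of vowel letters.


Scanning each character of 'nikevahzopke':
  Position 1: 'n' -> consonant (running count: 0)
  Position 2: 'i' -> vowel (running count: 1)
  Position 3: 'k' -> consonant (running count: 1)
  Position 4: 'e' -> vowel (running count: 2)
  Position 5: 'v' -> consonant (running count: 2)
  Position 6: 'a' -> vowel (running count: 3)
  Position 7: 'h' -> consonant (running count: 3)
  Position 8: 'z' -> consonant (running count: 3)
  Position 9: 'o' -> vowel (running count: 4)
  Position 10: 'p' -> consonant (running count: 4)
  Position 11: 'k' -> consonant (running count: 4)
  Position 12: 'e' -> vowel (running count: 5)
Total vowels: 5

5


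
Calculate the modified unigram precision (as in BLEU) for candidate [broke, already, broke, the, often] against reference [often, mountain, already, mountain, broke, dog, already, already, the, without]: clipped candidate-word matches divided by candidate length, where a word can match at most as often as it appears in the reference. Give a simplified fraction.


Reference word counts: {'already': 3, 'broke': 1, 'dog': 1, 'mountain': 2, 'often': 1, 'the': 1, 'without': 1}
Checking each candidate word (with clipping):
  'broke' -> in reference (ref count 1, used 1/1) -> match (matches: 1)
  'already' -> in reference (ref count 3, used 1/3) -> match (matches: 2)
  'broke' -> ref count 1 already used up (1/1) -> clipped, no match (matches: 2)
  'the' -> in reference (ref count 1, used 1/1) -> match (matches: 3)
  'often' -> in reference (ref count 1, used 1/1) -> match (matches: 4)
Clipped matches: 4, Candidate length: 5
Precision = 4/5

4/5


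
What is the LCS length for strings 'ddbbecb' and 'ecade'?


DP table for LCS of 'ddbbecb' and 'ecade':
       e  c  a  d  e
    0  0  0  0  0  0
  d 0  0  0  0  1  1
  d 0  0  0  0  1  1
  b 0  0  0  0  1  1
  b 0  0  0  0  1  1
  e 0  1  1  1  1  2
  c 0  1  2  2  2  2
  b 0  1  2  2  2  2
LCS: 'de'
LCS length = 2

2


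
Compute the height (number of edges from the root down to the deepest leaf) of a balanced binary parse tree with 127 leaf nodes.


In a balanced binary tree with n leaves the deepest leaf is ceil(log2(n)) edges below the root.
log2(127) = 6.9887
ceil(6.9887) = 7
height (edges) = 7

7


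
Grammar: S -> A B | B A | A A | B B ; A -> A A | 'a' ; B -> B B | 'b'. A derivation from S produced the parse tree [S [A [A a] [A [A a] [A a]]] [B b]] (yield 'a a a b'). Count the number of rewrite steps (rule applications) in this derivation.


Every bracketed nonterminal node [X ...] in the tree is produced by exactly one rule application.
Reading the tree off as a leftmost derivation:
  Step 1: S  =>  A B   (applied S -> A B)
  Step 2: A B  =>  A A B   (applied A -> A A)
  Step 3: A A B  =>  a A B   (applied A -> a)
  Step 4: a A B  =>  a A A B   (applied A -> A A)
  Step 5: a A A B  =>  a a A B   (applied A -> a)
  Step 6: a a A B  =>  a a a B   (applied A -> a)
  Step 7: a a a B  =>  a a a b   (applied B -> b)
Final yield: a a a b
Total rewrite steps: 7

7


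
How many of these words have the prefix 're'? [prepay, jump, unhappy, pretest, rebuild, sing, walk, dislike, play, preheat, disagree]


Checking each word for prefix 're':
  'prepay' -> no (count: 0)
  'jump' -> no (count: 0)
  'unhappy' -> no (count: 0)
  'pretest' -> no (count: 0)
  'rebuild' -> YES, starts with 're' (count: 1)
  'sing' -> no (count: 1)
  'walk' -> no (count: 1)
  'dislike' -> no (count: 1)
  'play' -> no (count: 1)
  'preheat' -> no (count: 1)
  'disagree' -> no (count: 1)
Total with prefix 're': 1

1


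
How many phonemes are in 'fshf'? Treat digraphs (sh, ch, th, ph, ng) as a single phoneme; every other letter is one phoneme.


Parsing 'fshf' greedily, digraphs first:
  'f' -> consonant phoneme (phonemes so far: 1)
  'sh' -> digraph (1 consonant phoneme) (phonemes so far: 2)
  'f' -> consonant phoneme (phonemes so far: 3)
Total phonemes: 3

3


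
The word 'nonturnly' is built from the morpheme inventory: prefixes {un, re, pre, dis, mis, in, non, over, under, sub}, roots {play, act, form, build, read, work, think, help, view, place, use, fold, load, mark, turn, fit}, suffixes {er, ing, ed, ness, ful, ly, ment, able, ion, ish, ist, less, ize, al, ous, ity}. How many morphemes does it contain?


Segmenting 'nonturnly' against the inventory:
  'non' -> prefix (morpheme 1)
  'turn' -> root (morpheme 2)
  'ly' -> suffix (morpheme 3)
Total morphemes: 3

3


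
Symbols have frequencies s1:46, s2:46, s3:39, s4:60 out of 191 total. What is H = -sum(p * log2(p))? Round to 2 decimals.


Computing entropy H = -sum(p_i * log2(p_i)):
  s1: p = 46/191 = 0.2408, -p*log2(p) = 0.4946
  s2: p = 46/191 = 0.2408, -p*log2(p) = 0.4946
  s3: p = 39/191 = 0.2042, -p*log2(p) = 0.4680
  s4: p = 60/191 = 0.3141, -p*log2(p) = 0.5248
H = sum of terms = 1.9820
Rounded to 2 decimals: 1.98

1.98


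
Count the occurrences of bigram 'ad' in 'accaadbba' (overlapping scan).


Scanning 'accaadbba' for bigram 'ad':
  Position 0: 'ac' -> no
  Position 1: 'cc' -> no
  Position 2: 'ca' -> no
  Position 3: 'aa' -> no
  Position 4: 'ad' -> MATCH
  Position 5: 'db' -> no
  Position 6: 'bb' -> no
  Position 7: 'ba' -> no
Total matches: 1

1


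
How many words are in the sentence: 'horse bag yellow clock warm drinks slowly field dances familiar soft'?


Counting words by splitting on spaces:
  Word 1: 'horse'
  Word 2: 'bag'
  Word 3: 'yellow'
  Word 4: 'clock'
  Word 5: 'warm'
  Word 6: 'drinks'
  Word 7: 'slowly'
  Word 8: 'field'
  Word 9: 'dances'
  Word 10: 'familiar'
  Word 11: 'soft'
Total words: 11

11


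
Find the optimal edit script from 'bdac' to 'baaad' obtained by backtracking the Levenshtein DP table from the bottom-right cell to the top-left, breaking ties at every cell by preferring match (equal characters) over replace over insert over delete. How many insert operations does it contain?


Edit distance = 3. Backtracking from cell (4, 5) with preference match > replace > insert > delete,
then listing the resulting alignment 'bdac' -> 'baaad' left to right:
  Step 1: keep 'b'
  Step 2: insert 'a' [insertion #1]
  Step 3: replace d->a
  Step 4: keep 'a'
  Step 5: replace c->d
Total insertions: 1

1


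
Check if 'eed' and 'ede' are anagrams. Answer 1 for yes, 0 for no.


Sort characters of 'eed': 'dee'
Sort characters of 'ede': 'dee'
Sorted forms match -> they ARE anagrams
Result: 1

1
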